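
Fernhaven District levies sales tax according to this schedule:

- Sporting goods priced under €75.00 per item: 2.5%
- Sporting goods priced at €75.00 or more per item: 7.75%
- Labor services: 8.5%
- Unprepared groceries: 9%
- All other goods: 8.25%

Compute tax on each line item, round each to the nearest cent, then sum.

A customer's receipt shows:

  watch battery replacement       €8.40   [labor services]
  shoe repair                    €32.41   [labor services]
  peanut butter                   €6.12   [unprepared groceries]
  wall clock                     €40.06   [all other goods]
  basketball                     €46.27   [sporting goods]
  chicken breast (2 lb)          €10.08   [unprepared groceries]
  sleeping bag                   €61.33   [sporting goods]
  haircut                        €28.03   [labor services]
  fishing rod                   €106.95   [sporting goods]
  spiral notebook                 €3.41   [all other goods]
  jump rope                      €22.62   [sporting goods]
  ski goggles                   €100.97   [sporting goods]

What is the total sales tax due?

€30.26

Watch battery replacement €8.40: labor services → 8.5% → €0.71
Shoe repair €32.41: labor services → 8.5% → €2.75
Peanut butter €6.12: unprepared groceries → 9% → €0.55
Wall clock €40.06: all other goods → 8.25% → €3.30
Basketball €46.27: sporting goods, under €75.00 → 2.5% → €1.16
Chicken breast (2 lb) €10.08: unprepared groceries → 9% → €0.91
Sleeping bag €61.33: sporting goods, under €75.00 → 2.5% → €1.53
Haircut €28.03: labor services → 8.5% → €2.38
Fishing rod €106.95: sporting goods, €75.00 or more → 7.75% → €8.29
Spiral notebook €3.41: all other goods → 8.25% → €0.28
Jump rope €22.62: sporting goods, under €75.00 → 2.5% → €0.57
Ski goggles €100.97: sporting goods, €75.00 or more → 7.75% → €7.83
Total tax = €0.71 + €2.75 + €0.55 + €3.30 + €1.16 + €0.91 + €1.53 + €2.38 + €8.29 + €0.28 + €0.57 + €7.83 = €30.26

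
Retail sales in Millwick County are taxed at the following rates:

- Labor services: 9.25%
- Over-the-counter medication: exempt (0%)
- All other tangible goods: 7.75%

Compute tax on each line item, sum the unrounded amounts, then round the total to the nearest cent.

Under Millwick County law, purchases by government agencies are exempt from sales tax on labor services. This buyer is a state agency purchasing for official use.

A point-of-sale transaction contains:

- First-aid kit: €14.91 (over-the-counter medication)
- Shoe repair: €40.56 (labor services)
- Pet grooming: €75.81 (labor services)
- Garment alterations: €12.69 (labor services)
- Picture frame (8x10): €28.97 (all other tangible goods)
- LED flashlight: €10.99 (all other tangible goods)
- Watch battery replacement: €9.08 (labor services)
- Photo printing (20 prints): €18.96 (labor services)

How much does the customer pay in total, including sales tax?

€215.07

First-aid kit €14.91: over-the-counter medication → 0% → €0.00
Shoe repair €40.56: labor services, buyer-exempt → 0% → €0.00
Pet grooming €75.81: labor services, buyer-exempt → 0% → €0.00
Garment alterations €12.69: labor services, buyer-exempt → 0% → €0.00
Picture frame (8x10) €28.97: all other tangible goods → 7.75% → €2.245175
LED flashlight €10.99: all other tangible goods → 7.75% → €0.851725
Watch battery replacement €9.08: labor services, buyer-exempt → 0% → €0.00
Photo printing (20 prints) €18.96: labor services, buyer-exempt → 0% → €0.00
Subtotal = €211.97; unrounded tax = €3.0969 → €3.10; total due = €215.07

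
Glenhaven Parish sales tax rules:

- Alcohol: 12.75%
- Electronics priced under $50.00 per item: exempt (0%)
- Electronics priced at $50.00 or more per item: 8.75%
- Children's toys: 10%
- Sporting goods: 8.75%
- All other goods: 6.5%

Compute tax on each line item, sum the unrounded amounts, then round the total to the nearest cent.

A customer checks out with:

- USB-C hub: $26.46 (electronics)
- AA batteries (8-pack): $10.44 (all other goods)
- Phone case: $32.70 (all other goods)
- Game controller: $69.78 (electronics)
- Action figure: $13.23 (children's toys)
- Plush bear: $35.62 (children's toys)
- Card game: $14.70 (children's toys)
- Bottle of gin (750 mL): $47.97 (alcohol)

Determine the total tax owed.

USB-C hub $26.46: electronics, under $50.00 → 0% → $0.00
AA batteries (8-pack) $10.44: all other goods → 6.5% → $0.6786
Phone case $32.70: all other goods → 6.5% → $2.1255
Game controller $69.78: electronics, $50.00 or more → 8.75% → $6.10575
Action figure $13.23: children's toys → 10% → $1.323
Plush bear $35.62: children's toys → 10% → $3.562
Card game $14.70: children's toys → 10% → $1.47
Bottle of gin (750 mL) $47.97: alcohol → 12.75% → $6.116175
Unrounded tax sum = $21.381025 → $21.38

$21.38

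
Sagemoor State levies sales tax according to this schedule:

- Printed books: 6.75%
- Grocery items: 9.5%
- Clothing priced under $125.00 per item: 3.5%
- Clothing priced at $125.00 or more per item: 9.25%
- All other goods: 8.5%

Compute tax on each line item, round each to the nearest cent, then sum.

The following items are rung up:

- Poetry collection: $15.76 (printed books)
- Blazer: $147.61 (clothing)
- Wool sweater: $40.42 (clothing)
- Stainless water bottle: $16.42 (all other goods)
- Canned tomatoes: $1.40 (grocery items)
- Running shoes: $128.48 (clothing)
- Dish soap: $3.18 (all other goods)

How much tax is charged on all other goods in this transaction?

Stainless water bottle $16.42: all other goods → 8.5% → $1.40
Dish soap $3.18: all other goods → 8.5% → $0.27
Tax on all other goods = $1.40 + $0.27 = $1.67

$1.67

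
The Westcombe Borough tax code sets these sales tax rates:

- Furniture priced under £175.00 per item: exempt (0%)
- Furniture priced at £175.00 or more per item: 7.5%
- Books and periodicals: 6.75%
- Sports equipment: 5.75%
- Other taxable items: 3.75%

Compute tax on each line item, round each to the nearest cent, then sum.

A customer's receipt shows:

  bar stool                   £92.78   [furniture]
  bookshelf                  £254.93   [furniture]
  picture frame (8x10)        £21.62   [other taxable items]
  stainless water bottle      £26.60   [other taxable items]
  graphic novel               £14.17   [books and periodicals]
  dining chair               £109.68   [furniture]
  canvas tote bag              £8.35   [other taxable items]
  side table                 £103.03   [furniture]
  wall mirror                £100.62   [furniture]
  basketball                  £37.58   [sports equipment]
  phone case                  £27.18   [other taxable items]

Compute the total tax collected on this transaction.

Bar stool £92.78: furniture, under £175.00 → 0% → £0.00
Bookshelf £254.93: furniture, £175.00 or more → 7.5% → £19.12
Picture frame (8x10) £21.62: other taxable items → 3.75% → £0.81
Stainless water bottle £26.60: other taxable items → 3.75% → £1.00
Graphic novel £14.17: books and periodicals → 6.75% → £0.96
Dining chair £109.68: furniture, under £175.00 → 0% → £0.00
Canvas tote bag £8.35: other taxable items → 3.75% → £0.31
Side table £103.03: furniture, under £175.00 → 0% → £0.00
Wall mirror £100.62: furniture, under £175.00 → 0% → £0.00
Basketball £37.58: sports equipment → 5.75% → £2.16
Phone case £27.18: other taxable items → 3.75% → £1.02
Total tax = £19.12 + £0.81 + £1.00 + £0.96 + £0.31 + £2.16 + £1.02 = £25.38

£25.38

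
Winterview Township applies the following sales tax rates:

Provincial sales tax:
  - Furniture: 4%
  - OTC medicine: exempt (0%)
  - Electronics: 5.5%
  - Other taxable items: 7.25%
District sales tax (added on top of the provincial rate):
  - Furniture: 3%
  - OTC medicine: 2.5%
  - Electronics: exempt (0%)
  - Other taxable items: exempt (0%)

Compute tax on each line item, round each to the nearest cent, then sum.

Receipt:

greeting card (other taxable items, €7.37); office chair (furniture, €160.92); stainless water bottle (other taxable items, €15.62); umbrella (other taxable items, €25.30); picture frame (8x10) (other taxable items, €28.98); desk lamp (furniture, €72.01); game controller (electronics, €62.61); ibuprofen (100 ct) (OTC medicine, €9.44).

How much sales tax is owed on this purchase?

€25.57

Greeting card €7.37: other taxable items → 7.25% + 0% district = 7.25% → €0.53
Office chair €160.92: furniture → 4% + 3% district = 7% → €11.26
Stainless water bottle €15.62: other taxable items → 7.25% + 0% district = 7.25% → €1.13
Umbrella €25.30: other taxable items → 7.25% + 0% district = 7.25% → €1.83
Picture frame (8x10) €28.98: other taxable items → 7.25% + 0% district = 7.25% → €2.10
Desk lamp €72.01: furniture → 4% + 3% district = 7% → €5.04
Game controller €62.61: electronics → 5.5% + 0% district = 5.5% → €3.44
Ibuprofen (100 ct) €9.44: OTC medicine → 0% + 2.5% district = 2.5% → €0.24
Total tax = €0.53 + €11.26 + €1.13 + €1.83 + €2.10 + €5.04 + €3.44 + €0.24 = €25.57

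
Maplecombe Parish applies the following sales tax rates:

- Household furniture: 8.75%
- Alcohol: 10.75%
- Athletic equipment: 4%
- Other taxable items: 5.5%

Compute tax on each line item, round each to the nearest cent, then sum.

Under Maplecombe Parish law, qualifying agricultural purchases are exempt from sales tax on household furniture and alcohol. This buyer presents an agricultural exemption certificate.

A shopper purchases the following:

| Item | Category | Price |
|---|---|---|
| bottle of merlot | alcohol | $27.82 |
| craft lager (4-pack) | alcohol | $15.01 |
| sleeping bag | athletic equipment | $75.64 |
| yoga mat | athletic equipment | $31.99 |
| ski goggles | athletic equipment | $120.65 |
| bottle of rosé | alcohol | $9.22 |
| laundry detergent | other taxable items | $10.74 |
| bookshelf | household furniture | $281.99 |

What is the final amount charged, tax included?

$582.79

Bottle of merlot $27.82: alcohol, buyer-exempt → 0% → $0.00
Craft lager (4-pack) $15.01: alcohol, buyer-exempt → 0% → $0.00
Sleeping bag $75.64: athletic equipment → 4% → $3.03
Yoga mat $31.99: athletic equipment → 4% → $1.28
Ski goggles $120.65: athletic equipment → 4% → $4.83
Bottle of rosé $9.22: alcohol, buyer-exempt → 0% → $0.00
Laundry detergent $10.74: other taxable items → 5.5% → $0.59
Bookshelf $281.99: household furniture, buyer-exempt → 0% → $0.00
Subtotal = $573.06; tax = $9.73; total due = $582.79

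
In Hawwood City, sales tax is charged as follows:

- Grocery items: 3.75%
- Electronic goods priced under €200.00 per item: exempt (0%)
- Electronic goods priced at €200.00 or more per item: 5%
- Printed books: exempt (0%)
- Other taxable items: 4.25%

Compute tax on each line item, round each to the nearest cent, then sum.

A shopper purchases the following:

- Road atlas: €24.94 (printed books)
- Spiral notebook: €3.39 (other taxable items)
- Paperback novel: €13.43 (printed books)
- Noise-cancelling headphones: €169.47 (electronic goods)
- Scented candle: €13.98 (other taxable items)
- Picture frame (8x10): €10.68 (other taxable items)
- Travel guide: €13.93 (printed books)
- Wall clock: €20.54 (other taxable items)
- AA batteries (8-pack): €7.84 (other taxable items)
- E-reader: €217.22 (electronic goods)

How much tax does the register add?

€13.24

Road atlas €24.94: printed books → 0% → €0.00
Spiral notebook €3.39: other taxable items → 4.25% → €0.14
Paperback novel €13.43: printed books → 0% → €0.00
Noise-cancelling headphones €169.47: electronic goods, under €200.00 → 0% → €0.00
Scented candle €13.98: other taxable items → 4.25% → €0.59
Picture frame (8x10) €10.68: other taxable items → 4.25% → €0.45
Travel guide €13.93: printed books → 0% → €0.00
Wall clock €20.54: other taxable items → 4.25% → €0.87
AA batteries (8-pack) €7.84: other taxable items → 4.25% → €0.33
E-reader €217.22: electronic goods, €200.00 or more → 5% → €10.86
Total tax = €0.14 + €0.59 + €0.45 + €0.87 + €0.33 + €10.86 = €13.24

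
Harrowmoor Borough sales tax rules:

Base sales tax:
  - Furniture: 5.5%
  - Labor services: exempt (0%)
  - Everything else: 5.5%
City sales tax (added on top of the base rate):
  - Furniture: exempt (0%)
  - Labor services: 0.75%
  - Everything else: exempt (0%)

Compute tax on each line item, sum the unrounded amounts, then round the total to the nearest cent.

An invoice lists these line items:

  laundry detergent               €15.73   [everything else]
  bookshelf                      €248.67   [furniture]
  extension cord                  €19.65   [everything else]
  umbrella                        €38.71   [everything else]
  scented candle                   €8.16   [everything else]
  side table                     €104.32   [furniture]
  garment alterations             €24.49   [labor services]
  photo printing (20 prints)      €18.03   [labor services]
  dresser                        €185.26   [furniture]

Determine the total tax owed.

€34.45

Laundry detergent €15.73: everything else → 5.5% + 0% city = 5.5% → €0.86515
Bookshelf €248.67: furniture → 5.5% + 0% city = 5.5% → €13.67685
Extension cord €19.65: everything else → 5.5% + 0% city = 5.5% → €1.08075
Umbrella €38.71: everything else → 5.5% + 0% city = 5.5% → €2.12905
Scented candle €8.16: everything else → 5.5% + 0% city = 5.5% → €0.4488
Side table €104.32: furniture → 5.5% + 0% city = 5.5% → €5.7376
Garment alterations €24.49: labor services → 0% + 0.75% city = 0.75% → €0.183675
Photo printing (20 prints) €18.03: labor services → 0% + 0.75% city = 0.75% → €0.135225
Dresser €185.26: furniture → 5.5% + 0% city = 5.5% → €10.1893
Unrounded tax sum = €34.4464 → €34.45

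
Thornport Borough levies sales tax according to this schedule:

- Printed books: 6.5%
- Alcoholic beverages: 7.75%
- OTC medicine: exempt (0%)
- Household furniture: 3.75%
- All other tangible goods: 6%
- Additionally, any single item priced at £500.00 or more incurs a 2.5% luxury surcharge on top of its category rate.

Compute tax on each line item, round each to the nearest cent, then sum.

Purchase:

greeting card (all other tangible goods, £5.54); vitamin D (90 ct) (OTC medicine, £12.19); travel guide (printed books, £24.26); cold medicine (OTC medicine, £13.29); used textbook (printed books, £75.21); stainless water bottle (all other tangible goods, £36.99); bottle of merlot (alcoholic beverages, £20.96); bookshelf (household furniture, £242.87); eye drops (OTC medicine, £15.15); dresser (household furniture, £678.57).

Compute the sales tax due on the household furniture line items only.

£51.52

Bookshelf £242.87: household furniture → 3.75% → £9.11
Dresser £678.57: household furniture → 3.75% + 2.5% surcharge = 6.25% → £42.41
Tax on household furniture = £9.11 + £42.41 = £51.52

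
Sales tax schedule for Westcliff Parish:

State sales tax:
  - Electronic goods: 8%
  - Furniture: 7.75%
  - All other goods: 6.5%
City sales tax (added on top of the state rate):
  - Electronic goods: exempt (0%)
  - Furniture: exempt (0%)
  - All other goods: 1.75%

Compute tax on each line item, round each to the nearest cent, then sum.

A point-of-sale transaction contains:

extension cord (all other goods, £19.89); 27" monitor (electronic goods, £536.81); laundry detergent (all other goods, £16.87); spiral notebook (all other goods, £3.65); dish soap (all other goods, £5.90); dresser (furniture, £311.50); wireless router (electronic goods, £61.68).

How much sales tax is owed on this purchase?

Extension cord £19.89: all other goods → 6.5% + 1.75% city = 8.25% → £1.64
27" monitor £536.81: electronic goods → 8% + 0% city = 8% → £42.94
Laundry detergent £16.87: all other goods → 6.5% + 1.75% city = 8.25% → £1.39
Spiral notebook £3.65: all other goods → 6.5% + 1.75% city = 8.25% → £0.30
Dish soap £5.90: all other goods → 6.5% + 1.75% city = 8.25% → £0.49
Dresser £311.50: furniture → 7.75% + 0% city = 7.75% → £24.14
Wireless router £61.68: electronic goods → 8% + 0% city = 8% → £4.93
Total tax = £1.64 + £42.94 + £1.39 + £0.30 + £0.49 + £24.14 + £4.93 = £75.83

£75.83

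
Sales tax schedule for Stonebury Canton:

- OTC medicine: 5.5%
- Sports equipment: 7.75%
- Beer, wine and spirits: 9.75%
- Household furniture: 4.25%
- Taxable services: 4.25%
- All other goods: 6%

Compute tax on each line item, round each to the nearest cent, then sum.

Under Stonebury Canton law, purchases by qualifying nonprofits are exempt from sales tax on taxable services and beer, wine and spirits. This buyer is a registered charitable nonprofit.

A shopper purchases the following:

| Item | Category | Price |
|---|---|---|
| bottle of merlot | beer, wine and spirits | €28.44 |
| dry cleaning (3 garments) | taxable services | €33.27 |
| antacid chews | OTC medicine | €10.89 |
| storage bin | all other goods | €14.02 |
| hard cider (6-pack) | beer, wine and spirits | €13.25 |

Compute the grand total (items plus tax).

Bottle of merlot €28.44: beer, wine and spirits, buyer-exempt → 0% → €0.00
Dry cleaning (3 garments) €33.27: taxable services, buyer-exempt → 0% → €0.00
Antacid chews €10.89: OTC medicine → 5.5% → €0.60
Storage bin €14.02: all other goods → 6% → €0.84
Hard cider (6-pack) €13.25: beer, wine and spirits, buyer-exempt → 0% → €0.00
Subtotal = €99.87; tax = €1.44; total due = €101.31

€101.31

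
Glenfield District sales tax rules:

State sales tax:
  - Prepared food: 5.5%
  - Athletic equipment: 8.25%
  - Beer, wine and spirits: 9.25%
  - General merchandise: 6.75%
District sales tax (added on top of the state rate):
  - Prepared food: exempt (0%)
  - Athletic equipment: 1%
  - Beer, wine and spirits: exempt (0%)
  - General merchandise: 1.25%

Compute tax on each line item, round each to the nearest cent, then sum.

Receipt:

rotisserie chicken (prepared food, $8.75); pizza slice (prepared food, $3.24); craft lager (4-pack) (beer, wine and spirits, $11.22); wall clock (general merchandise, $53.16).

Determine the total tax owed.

$5.95

Rotisserie chicken $8.75: prepared food → 5.5% + 0% district = 5.5% → $0.48
Pizza slice $3.24: prepared food → 5.5% + 0% district = 5.5% → $0.18
Craft lager (4-pack) $11.22: beer, wine and spirits → 9.25% + 0% district = 9.25% → $1.04
Wall clock $53.16: general merchandise → 6.75% + 1.25% district = 8% → $4.25
Total tax = $0.48 + $0.18 + $1.04 + $4.25 = $5.95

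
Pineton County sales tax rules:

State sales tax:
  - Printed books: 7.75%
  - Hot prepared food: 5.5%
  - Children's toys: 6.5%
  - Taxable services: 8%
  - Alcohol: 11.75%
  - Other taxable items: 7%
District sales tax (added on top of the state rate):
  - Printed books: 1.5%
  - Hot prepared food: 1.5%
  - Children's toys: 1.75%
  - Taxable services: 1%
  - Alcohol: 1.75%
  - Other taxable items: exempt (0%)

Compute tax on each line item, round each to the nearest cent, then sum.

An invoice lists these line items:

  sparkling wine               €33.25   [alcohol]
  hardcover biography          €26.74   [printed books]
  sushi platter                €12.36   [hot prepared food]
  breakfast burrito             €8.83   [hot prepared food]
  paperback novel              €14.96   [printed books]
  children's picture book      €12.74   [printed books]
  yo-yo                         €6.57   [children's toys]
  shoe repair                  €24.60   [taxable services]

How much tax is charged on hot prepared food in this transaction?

Sushi platter €12.36: hot prepared food → 5.5% + 1.5% district = 7% → €0.87
Breakfast burrito €8.83: hot prepared food → 5.5% + 1.5% district = 7% → €0.62
Tax on hot prepared food = €0.87 + €0.62 = €1.49

€1.49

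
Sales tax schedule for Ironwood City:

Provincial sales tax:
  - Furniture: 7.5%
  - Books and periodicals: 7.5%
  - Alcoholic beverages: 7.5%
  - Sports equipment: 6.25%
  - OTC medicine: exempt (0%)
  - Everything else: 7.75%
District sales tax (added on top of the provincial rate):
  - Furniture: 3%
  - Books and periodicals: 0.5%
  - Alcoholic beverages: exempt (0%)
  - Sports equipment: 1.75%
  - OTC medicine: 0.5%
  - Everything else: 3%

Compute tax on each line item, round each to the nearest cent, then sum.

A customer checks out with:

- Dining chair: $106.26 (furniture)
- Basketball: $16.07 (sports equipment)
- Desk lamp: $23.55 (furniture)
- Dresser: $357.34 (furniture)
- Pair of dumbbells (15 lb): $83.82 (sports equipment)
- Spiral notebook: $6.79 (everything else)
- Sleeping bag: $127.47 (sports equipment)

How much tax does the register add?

Dining chair $106.26: furniture → 7.5% + 3% district = 10.5% → $11.16
Basketball $16.07: sports equipment → 6.25% + 1.75% district = 8% → $1.29
Desk lamp $23.55: furniture → 7.5% + 3% district = 10.5% → $2.47
Dresser $357.34: furniture → 7.5% + 3% district = 10.5% → $37.52
Pair of dumbbells (15 lb) $83.82: sports equipment → 6.25% + 1.75% district = 8% → $6.71
Spiral notebook $6.79: everything else → 7.75% + 3% district = 10.75% → $0.73
Sleeping bag $127.47: sports equipment → 6.25% + 1.75% district = 8% → $10.20
Total tax = $11.16 + $1.29 + $2.47 + $37.52 + $6.71 + $0.73 + $10.20 = $70.08

$70.08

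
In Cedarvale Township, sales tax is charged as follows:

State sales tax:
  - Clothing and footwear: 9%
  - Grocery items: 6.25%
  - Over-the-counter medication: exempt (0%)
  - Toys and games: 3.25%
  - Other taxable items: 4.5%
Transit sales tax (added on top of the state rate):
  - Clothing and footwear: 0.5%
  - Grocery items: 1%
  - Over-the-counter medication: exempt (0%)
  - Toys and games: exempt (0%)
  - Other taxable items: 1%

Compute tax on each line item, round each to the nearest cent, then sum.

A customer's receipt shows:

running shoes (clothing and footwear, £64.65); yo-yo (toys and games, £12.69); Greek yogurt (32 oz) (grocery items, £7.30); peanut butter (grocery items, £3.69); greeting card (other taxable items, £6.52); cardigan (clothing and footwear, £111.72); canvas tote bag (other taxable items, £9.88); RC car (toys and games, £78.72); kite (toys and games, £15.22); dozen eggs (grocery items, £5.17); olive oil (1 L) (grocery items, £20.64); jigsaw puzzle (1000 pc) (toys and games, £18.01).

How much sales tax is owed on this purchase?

Running shoes £64.65: clothing and footwear → 9% + 0.5% transit = 9.5% → £6.14
Yo-yo £12.69: toys and games → 3.25% + 0% transit = 3.25% → £0.41
Greek yogurt (32 oz) £7.30: grocery items → 6.25% + 1% transit = 7.25% → £0.53
Peanut butter £3.69: grocery items → 6.25% + 1% transit = 7.25% → £0.27
Greeting card £6.52: other taxable items → 4.5% + 1% transit = 5.5% → £0.36
Cardigan £111.72: clothing and footwear → 9% + 0.5% transit = 9.5% → £10.61
Canvas tote bag £9.88: other taxable items → 4.5% + 1% transit = 5.5% → £0.54
RC car £78.72: toys and games → 3.25% + 0% transit = 3.25% → £2.56
Kite £15.22: toys and games → 3.25% + 0% transit = 3.25% → £0.49
Dozen eggs £5.17: grocery items → 6.25% + 1% transit = 7.25% → £0.37
Olive oil (1 L) £20.64: grocery items → 6.25% + 1% transit = 7.25% → £1.50
Jigsaw puzzle (1000 pc) £18.01: toys and games → 3.25% + 0% transit = 3.25% → £0.59
Total tax = £6.14 + £0.41 + £0.53 + £0.27 + £0.36 + £10.61 + £0.54 + £2.56 + £0.49 + £0.37 + £1.50 + £0.59 = £24.37

£24.37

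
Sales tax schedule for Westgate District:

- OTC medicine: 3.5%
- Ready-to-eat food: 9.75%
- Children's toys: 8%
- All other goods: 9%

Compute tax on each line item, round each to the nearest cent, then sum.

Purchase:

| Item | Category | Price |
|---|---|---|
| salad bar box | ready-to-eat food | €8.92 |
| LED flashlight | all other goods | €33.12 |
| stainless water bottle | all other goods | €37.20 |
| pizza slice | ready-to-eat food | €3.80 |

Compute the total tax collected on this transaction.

Salad bar box €8.92: ready-to-eat food → 9.75% → €0.87
LED flashlight €33.12: all other goods → 9% → €2.98
Stainless water bottle €37.20: all other goods → 9% → €3.35
Pizza slice €3.80: ready-to-eat food → 9.75% → €0.37
Total tax = €0.87 + €2.98 + €3.35 + €0.37 = €7.57

€7.57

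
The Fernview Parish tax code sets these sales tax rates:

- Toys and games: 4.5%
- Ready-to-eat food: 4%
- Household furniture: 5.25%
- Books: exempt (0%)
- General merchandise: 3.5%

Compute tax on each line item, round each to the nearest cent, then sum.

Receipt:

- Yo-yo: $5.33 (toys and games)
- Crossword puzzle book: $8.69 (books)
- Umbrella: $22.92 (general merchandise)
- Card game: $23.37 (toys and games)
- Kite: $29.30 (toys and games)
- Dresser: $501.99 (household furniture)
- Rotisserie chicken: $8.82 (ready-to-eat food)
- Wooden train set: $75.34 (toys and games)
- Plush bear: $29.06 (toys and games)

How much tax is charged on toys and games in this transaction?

$7.31

Yo-yo $5.33: toys and games → 4.5% → $0.24
Card game $23.37: toys and games → 4.5% → $1.05
Kite $29.30: toys and games → 4.5% → $1.32
Wooden train set $75.34: toys and games → 4.5% → $3.39
Plush bear $29.06: toys and games → 4.5% → $1.31
Tax on toys and games = $0.24 + $1.05 + $1.32 + $3.39 + $1.31 = $7.31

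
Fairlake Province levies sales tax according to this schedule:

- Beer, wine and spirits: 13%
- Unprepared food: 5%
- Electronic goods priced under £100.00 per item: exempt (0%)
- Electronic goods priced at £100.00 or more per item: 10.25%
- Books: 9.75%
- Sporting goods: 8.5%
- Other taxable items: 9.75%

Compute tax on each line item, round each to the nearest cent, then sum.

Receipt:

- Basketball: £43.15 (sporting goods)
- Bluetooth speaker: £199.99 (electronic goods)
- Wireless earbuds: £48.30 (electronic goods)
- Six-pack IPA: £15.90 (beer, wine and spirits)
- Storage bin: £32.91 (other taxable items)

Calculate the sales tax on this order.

£29.45

Basketball £43.15: sporting goods → 8.5% → £3.67
Bluetooth speaker £199.99: electronic goods, £100.00 or more → 10.25% → £20.50
Wireless earbuds £48.30: electronic goods, under £100.00 → 0% → £0.00
Six-pack IPA £15.90: beer, wine and spirits → 13% → £2.07
Storage bin £32.91: other taxable items → 9.75% → £3.21
Total tax = £3.67 + £20.50 + £2.07 + £3.21 = £29.45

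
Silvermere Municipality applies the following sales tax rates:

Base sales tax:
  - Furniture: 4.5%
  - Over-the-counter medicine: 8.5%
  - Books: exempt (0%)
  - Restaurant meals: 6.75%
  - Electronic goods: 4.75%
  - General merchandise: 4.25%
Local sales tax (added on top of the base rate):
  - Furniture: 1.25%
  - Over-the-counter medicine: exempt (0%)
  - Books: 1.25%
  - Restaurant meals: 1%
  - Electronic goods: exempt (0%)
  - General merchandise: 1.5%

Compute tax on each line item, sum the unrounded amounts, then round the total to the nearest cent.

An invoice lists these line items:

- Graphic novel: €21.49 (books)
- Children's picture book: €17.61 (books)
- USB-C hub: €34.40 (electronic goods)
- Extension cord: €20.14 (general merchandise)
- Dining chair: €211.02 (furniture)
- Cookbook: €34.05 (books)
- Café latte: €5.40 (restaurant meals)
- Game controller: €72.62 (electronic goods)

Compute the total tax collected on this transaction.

Graphic novel €21.49: books → 0% + 1.25% local = 1.25% → €0.268625
Children's picture book €17.61: books → 0% + 1.25% local = 1.25% → €0.220125
USB-C hub €34.40: electronic goods → 4.75% + 0% local = 4.75% → €1.634
Extension cord €20.14: general merchandise → 4.25% + 1.5% local = 5.75% → €1.15805
Dining chair €211.02: furniture → 4.5% + 1.25% local = 5.75% → €12.13365
Cookbook €34.05: books → 0% + 1.25% local = 1.25% → €0.425625
Café latte €5.40: restaurant meals → 6.75% + 1% local = 7.75% → €0.4185
Game controller €72.62: electronic goods → 4.75% + 0% local = 4.75% → €3.44945
Unrounded tax sum = €19.708025 → €19.71

€19.71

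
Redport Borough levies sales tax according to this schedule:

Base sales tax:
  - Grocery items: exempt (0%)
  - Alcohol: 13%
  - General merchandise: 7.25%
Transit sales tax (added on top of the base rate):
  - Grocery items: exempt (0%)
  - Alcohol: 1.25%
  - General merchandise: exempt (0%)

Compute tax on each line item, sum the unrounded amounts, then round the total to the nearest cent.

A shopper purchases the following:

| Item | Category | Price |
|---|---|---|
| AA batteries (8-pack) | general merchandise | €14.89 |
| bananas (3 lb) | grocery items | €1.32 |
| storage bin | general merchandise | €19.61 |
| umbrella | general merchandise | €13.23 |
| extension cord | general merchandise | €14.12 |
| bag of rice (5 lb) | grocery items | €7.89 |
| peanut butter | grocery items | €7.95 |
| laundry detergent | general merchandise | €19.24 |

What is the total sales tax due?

AA batteries (8-pack) €14.89: general merchandise → 7.25% + 0% transit = 7.25% → €1.079525
Bananas (3 lb) €1.32: grocery items → 0% + 0% transit = 0% → €0.00
Storage bin €19.61: general merchandise → 7.25% + 0% transit = 7.25% → €1.421725
Umbrella €13.23: general merchandise → 7.25% + 0% transit = 7.25% → €0.959175
Extension cord €14.12: general merchandise → 7.25% + 0% transit = 7.25% → €1.0237
Bag of rice (5 lb) €7.89: grocery items → 0% + 0% transit = 0% → €0.00
Peanut butter €7.95: grocery items → 0% + 0% transit = 0% → €0.00
Laundry detergent €19.24: general merchandise → 7.25% + 0% transit = 7.25% → €1.3949
Unrounded tax sum = €5.879025 → €5.88

€5.88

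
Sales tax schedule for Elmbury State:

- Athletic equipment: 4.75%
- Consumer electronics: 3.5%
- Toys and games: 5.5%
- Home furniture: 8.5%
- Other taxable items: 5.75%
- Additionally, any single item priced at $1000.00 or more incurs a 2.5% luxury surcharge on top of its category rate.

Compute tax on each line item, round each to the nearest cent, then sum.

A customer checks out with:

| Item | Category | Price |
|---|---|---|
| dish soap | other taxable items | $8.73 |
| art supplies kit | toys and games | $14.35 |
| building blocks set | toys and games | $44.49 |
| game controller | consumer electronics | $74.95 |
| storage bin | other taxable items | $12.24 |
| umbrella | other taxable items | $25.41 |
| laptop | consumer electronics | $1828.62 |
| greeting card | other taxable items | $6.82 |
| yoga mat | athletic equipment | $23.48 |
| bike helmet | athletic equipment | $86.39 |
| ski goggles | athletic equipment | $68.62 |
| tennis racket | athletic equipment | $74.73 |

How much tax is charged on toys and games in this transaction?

Art supplies kit $14.35: toys and games → 5.5% → $0.79
Building blocks set $44.49: toys and games → 5.5% → $2.45
Tax on toys and games = $0.79 + $2.45 = $3.24

$3.24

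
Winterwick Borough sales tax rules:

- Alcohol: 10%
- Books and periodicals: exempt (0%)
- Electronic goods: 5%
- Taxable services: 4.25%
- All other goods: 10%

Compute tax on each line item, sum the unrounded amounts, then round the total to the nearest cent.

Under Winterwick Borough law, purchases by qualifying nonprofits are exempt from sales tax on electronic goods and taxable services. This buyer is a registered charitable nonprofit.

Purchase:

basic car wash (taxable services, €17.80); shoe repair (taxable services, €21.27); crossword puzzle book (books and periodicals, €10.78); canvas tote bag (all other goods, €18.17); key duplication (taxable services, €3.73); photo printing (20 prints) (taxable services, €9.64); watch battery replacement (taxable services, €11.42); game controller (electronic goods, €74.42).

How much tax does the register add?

€1.82

Basic car wash €17.80: taxable services, buyer-exempt → 0% → €0.00
Shoe repair €21.27: taxable services, buyer-exempt → 0% → €0.00
Crossword puzzle book €10.78: books and periodicals → 0% → €0.00
Canvas tote bag €18.17: all other goods → 10% → €1.817
Key duplication €3.73: taxable services, buyer-exempt → 0% → €0.00
Photo printing (20 prints) €9.64: taxable services, buyer-exempt → 0% → €0.00
Watch battery replacement €11.42: taxable services, buyer-exempt → 0% → €0.00
Game controller €74.42: electronic goods, buyer-exempt → 0% → €0.00
Unrounded tax sum = €1.817 → €1.82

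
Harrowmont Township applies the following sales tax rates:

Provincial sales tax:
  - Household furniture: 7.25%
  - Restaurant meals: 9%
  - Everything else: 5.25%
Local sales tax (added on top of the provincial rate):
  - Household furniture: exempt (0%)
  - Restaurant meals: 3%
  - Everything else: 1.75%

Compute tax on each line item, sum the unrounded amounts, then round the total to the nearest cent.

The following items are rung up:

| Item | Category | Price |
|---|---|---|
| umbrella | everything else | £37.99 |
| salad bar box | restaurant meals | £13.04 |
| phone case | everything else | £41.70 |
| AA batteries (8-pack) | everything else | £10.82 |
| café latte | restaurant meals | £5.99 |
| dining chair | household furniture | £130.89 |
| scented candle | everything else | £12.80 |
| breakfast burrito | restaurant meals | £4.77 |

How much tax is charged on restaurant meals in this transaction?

Salad bar box £13.04: restaurant meals → 9% + 3% local = 12% → £1.5648
Café latte £5.99: restaurant meals → 9% + 3% local = 12% → £0.7188
Breakfast burrito £4.77: restaurant meals → 9% + 3% local = 12% → £0.5724
Tax on restaurant meals: unrounded sum = £2.856 → £2.86

£2.86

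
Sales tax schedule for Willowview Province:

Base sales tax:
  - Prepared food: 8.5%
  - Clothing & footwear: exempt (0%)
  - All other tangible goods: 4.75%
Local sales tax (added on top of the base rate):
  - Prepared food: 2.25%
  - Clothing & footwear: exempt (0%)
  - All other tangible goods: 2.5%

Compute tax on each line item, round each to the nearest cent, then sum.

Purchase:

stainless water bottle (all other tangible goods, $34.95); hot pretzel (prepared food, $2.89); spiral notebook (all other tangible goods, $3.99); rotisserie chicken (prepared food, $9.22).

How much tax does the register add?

Stainless water bottle $34.95: all other tangible goods → 4.75% + 2.5% local = 7.25% → $2.53
Hot pretzel $2.89: prepared food → 8.5% + 2.25% local = 10.75% → $0.31
Spiral notebook $3.99: all other tangible goods → 4.75% + 2.5% local = 7.25% → $0.29
Rotisserie chicken $9.22: prepared food → 8.5% + 2.25% local = 10.75% → $0.99
Total tax = $2.53 + $0.31 + $0.29 + $0.99 = $4.12

$4.12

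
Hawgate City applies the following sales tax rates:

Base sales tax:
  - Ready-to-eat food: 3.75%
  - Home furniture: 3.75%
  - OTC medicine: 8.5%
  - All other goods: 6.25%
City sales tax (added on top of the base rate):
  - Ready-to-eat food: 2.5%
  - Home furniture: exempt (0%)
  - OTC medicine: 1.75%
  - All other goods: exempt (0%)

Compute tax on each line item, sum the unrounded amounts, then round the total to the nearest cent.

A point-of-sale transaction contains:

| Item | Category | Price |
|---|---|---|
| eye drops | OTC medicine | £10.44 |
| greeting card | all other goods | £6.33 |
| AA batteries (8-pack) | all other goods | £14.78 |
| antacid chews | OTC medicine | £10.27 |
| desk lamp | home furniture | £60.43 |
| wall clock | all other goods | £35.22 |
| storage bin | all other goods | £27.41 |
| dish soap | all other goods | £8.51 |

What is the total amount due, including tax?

Eye drops £10.44: OTC medicine → 8.5% + 1.75% city = 10.25% → £1.0701
Greeting card £6.33: all other goods → 6.25% + 0% city = 6.25% → £0.395625
AA batteries (8-pack) £14.78: all other goods → 6.25% + 0% city = 6.25% → £0.92375
Antacid chews £10.27: OTC medicine → 8.5% + 1.75% city = 10.25% → £1.052675
Desk lamp £60.43: home furniture → 3.75% + 0% city = 3.75% → £2.266125
Wall clock £35.22: all other goods → 6.25% + 0% city = 6.25% → £2.20125
Storage bin £27.41: all other goods → 6.25% + 0% city = 6.25% → £1.713125
Dish soap £8.51: all other goods → 6.25% + 0% city = 6.25% → £0.531875
Subtotal = £173.39; unrounded tax = £10.154525 → £10.15; total due = £183.54

£183.54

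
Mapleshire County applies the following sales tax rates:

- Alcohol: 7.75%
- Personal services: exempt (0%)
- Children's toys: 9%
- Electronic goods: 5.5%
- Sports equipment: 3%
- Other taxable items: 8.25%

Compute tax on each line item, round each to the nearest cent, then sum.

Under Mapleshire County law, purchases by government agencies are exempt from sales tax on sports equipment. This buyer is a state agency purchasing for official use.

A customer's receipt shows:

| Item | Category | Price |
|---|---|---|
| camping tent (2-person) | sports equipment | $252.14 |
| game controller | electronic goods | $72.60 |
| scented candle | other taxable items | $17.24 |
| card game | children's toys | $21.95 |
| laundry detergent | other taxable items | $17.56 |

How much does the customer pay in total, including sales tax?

Camping tent (2-person) $252.14: sports equipment, buyer-exempt → 0% → $0.00
Game controller $72.60: electronic goods → 5.5% → $3.99
Scented candle $17.24: other taxable items → 8.25% → $1.42
Card game $21.95: children's toys → 9% → $1.98
Laundry detergent $17.56: other taxable items → 8.25% → $1.45
Subtotal = $381.49; tax = $8.84; total due = $390.33

$390.33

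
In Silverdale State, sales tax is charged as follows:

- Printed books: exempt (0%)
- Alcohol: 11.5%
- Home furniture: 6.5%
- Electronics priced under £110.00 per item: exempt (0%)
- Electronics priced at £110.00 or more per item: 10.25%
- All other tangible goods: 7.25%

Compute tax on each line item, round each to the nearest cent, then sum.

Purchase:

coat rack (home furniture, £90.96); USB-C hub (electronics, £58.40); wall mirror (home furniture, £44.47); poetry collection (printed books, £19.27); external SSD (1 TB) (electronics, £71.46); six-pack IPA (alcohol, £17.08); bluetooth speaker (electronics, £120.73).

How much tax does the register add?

£23.13

Coat rack £90.96: home furniture → 6.5% → £5.91
USB-C hub £58.40: electronics, under £110.00 → 0% → £0.00
Wall mirror £44.47: home furniture → 6.5% → £2.89
Poetry collection £19.27: printed books → 0% → £0.00
External SSD (1 TB) £71.46: electronics, under £110.00 → 0% → £0.00
Six-pack IPA £17.08: alcohol → 11.5% → £1.96
Bluetooth speaker £120.73: electronics, £110.00 or more → 10.25% → £12.37
Total tax = £5.91 + £2.89 + £1.96 + £12.37 = £23.13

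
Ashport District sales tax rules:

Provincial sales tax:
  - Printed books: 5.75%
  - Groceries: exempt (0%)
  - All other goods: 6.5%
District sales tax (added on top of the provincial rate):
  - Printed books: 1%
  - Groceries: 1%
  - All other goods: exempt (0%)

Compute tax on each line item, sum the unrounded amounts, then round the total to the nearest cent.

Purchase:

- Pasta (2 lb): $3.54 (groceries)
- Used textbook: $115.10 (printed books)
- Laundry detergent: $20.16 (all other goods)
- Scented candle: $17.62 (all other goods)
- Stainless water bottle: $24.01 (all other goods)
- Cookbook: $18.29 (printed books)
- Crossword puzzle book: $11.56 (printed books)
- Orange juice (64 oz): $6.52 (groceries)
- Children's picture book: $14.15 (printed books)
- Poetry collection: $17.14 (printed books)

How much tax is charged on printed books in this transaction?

Used textbook $115.10: printed books → 5.75% + 1% district = 6.75% → $7.76925
Cookbook $18.29: printed books → 5.75% + 1% district = 6.75% → $1.234575
Crossword puzzle book $11.56: printed books → 5.75% + 1% district = 6.75% → $0.7803
Children's picture book $14.15: printed books → 5.75% + 1% district = 6.75% → $0.955125
Poetry collection $17.14: printed books → 5.75% + 1% district = 6.75% → $1.15695
Tax on printed books: unrounded sum = $11.8962 → $11.90

$11.90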